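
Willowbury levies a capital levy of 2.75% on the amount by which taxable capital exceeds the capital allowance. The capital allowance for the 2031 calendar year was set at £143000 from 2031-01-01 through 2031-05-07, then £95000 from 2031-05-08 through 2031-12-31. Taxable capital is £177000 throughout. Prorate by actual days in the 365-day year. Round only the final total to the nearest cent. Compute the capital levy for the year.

£1795.71

2031-01-01 to 2031-05-07: 127 days, exemption £143000 → (£177000 − £143000) × 2.75% × 127/365 = £325.3288
2031-05-08 to 2031-12-31: 238 days, exemption £95000 → (£177000 − £95000) × 2.75% × 238/365 = £1470.3836
Total = £1795.7123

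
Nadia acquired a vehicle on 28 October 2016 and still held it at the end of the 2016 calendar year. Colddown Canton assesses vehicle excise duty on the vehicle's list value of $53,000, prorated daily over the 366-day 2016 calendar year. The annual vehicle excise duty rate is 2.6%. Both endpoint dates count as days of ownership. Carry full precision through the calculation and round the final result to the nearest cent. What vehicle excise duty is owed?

$244.73

Days held (28 October – 31 December 2016): 65 out of 366
Tax = $53,000 × 2.6% × 65/366 = $244.7268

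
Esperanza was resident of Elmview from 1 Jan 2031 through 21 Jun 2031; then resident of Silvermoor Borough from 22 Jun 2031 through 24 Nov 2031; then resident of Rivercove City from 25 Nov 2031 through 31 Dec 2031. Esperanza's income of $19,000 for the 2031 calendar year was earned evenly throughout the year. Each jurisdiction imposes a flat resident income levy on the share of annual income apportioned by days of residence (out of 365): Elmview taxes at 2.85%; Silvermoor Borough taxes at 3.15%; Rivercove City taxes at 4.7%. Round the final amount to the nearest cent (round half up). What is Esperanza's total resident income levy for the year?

$601.49

Elmview, 1 Jan – 21 Jun 2031: 172 days → $19,000 × 2.85% × 172/365 = $255.1726
Silvermoor Borough, 22 Jun – 24 Nov 2031: 156 days → $19,000 × 3.15% × 156/365 = $255.7973
Rivercove City, 25 Nov – 31 Dec 2031: 37 days → $19,000 × 4.7% × 37/365 = $90.5233
Total = $601.4932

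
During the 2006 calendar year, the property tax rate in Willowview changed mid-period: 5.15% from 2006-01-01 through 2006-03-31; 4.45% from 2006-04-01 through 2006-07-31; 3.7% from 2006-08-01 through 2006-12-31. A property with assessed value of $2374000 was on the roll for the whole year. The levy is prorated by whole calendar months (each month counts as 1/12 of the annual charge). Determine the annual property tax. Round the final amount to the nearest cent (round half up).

$102378.75

2006-01-01 to 2006-03-31: 3 months at 5.15% → $2374000 × 5.15% × 3/12 = $30565.2500
2006-04-01 to 2006-07-31: 4 months at 4.45% → $2374000 × 4.45% × 4/12 = $35214.3333
2006-08-01 to 2006-12-31: 5 months at 3.7% → $2374000 × 3.7% × 5/12 = $36599.1667
Total = $102378.7500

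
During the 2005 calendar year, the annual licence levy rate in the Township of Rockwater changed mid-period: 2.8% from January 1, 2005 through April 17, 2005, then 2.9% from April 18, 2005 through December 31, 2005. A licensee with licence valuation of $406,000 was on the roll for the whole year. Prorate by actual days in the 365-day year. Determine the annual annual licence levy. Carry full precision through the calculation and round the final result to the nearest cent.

$11,654.98

January 1 – April 17, 2005: 107 days at 2.8% → $406,000 × 2.8% × 107/365 = $3,332.5370
April 18 – December 31, 2005: 258 days at 2.9% → $406,000 × 2.9% × 258/365 = $8,322.4438
Total = $11,654.9808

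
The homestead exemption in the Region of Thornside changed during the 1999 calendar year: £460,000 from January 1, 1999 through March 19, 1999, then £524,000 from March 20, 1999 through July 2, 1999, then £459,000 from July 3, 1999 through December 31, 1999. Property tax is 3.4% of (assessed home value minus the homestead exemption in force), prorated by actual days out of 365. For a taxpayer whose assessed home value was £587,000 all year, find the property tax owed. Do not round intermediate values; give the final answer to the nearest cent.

January 1 – March 19, 1999: 78 days, exemption £460,000 → (£587,000 − £460,000) × 3.4% × 78/365 = £922.7507
March 20 – July 2, 1999: 105 days, exemption £524,000 → (£587,000 − £524,000) × 3.4% × 105/365 = £616.1918
July 3 – December 31, 1999: 182 days, exemption £459,000 → (£587,000 − £459,000) × 3.4% × 182/365 = £2,170.0384
Total = £3,708.9808

£3,708.98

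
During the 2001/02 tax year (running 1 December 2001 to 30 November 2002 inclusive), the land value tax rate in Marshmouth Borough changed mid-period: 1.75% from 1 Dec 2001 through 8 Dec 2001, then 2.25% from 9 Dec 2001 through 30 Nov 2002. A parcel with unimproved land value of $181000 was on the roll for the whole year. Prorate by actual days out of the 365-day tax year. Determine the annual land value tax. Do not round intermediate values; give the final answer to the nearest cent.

$4052.66

1 Dec – 8 Dec 2001: 8 days at 1.75% → $181000 × 1.75% × 8/365 = $69.4247
9 Dec 2001 – 30 Nov 2002: 357 days at 2.25% → $181000 × 2.25% × 357/365 = $3983.2397
Total = $4052.6644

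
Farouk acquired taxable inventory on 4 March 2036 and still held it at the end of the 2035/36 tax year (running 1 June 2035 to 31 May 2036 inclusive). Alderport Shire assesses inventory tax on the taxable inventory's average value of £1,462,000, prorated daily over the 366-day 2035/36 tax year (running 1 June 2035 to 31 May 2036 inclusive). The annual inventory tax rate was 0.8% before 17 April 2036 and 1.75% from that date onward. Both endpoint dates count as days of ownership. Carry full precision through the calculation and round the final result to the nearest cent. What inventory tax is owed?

£4,551.77

4 March – 16 April 2036: 44 days at 0.8% → £1,462,000 × 0.8% × 44/366 = £1,406.0765
17 April – 31 May 2036: 45 days at 1.75% → £1,462,000 × 1.75% × 45/366 = £3,145.6967
Total = £4,551.7732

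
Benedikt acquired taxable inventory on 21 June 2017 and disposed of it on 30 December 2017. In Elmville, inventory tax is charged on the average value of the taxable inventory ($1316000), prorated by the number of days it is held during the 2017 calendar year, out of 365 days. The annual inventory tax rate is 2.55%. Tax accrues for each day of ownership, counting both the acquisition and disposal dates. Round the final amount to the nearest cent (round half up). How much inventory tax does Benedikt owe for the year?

Days held (21 June – 30 December 2017): 193 out of 365
Tax = $1316000 × 2.55% × 193/365 = $17744.3671

$17744.37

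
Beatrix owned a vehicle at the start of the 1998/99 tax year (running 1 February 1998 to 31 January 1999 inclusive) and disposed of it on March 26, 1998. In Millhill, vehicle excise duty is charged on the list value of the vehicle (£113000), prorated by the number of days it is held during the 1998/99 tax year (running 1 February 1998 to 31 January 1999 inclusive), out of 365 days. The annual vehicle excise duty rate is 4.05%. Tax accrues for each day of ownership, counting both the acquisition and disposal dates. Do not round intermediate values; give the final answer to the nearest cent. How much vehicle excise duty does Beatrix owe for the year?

Days held (February 1 – March 26, 1998): 54 out of 365
Tax = £113000 × 4.05% × 54/365 = £677.0712

£677.07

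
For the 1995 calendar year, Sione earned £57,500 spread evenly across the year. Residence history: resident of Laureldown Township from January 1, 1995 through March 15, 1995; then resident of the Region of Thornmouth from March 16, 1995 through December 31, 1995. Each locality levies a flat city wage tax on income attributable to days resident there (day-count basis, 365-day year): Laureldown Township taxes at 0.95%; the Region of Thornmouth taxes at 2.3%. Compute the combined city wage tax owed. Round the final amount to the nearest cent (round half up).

£1,165.12

Laureldown Township, January 1 – March 15, 1995: 74 days → £57,500 × 0.95% × 74/365 = £110.7466
The Region of Thornmouth, March 16 – December 31, 1995: 291 days → £57,500 × 2.3% × 291/365 = £1,054.3767
Total = £1,165.1233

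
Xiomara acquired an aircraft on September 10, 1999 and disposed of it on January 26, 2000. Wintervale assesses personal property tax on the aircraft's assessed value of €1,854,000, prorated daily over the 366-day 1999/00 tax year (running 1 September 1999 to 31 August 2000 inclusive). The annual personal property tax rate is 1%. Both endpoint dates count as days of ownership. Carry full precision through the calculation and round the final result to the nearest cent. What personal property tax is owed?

€7,041.15

Days held (September 10, 1999 – January 26, 2000): 139 out of 366
Tax = €1,854,000 × 1% × 139/366 = €7,041.1475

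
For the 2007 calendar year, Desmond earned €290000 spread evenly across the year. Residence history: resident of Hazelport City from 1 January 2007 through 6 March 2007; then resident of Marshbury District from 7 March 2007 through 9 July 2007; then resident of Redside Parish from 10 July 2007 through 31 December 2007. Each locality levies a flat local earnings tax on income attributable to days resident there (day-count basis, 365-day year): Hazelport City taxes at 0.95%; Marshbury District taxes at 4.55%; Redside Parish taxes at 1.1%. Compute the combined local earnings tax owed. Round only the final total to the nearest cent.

Hazelport City, 1 January – 6 March 2007: 65 days → €290000 × 0.95% × 65/365 = €490.6164
Marshbury District, 7 March – 9 July 2007: 125 days → €290000 × 4.55% × 125/365 = €4518.8356
Redside Parish, 10 July – 31 December 2007: 175 days → €290000 × 1.1% × 175/365 = €1529.4521
Total = €6538.9041

€6538.90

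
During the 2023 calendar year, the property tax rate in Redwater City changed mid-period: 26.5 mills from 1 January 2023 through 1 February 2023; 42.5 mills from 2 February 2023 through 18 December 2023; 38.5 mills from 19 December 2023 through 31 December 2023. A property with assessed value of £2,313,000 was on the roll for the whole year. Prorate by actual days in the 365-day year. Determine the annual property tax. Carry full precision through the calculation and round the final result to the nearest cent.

£94,728.44

1 January – 1 February 2023: 32 days at 26.5 mills → £2,313,000 × 2.65% × 32/365 = £5,373.7644
2 February – 18 December 2023: 320 days at 42.5 mills → £2,313,000 × 4.25% × 320/365 = £86,183.0137
19 December – 31 December 2023: 13 days at 38.5 mills → £2,313,000 × 3.85% × 13/365 = £3,171.6616
Total = £94,728.4397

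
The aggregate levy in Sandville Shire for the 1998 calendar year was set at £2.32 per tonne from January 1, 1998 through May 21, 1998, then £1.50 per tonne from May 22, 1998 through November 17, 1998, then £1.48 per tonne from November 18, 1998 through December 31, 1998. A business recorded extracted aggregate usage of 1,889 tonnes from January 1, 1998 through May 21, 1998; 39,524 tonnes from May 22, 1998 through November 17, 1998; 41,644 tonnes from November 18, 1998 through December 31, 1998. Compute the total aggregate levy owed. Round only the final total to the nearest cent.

£125301.60

January 1 – May 21, 1998: 1,889 tonnes at £2.32/tonne → £4382.48
May 22 – November 17, 1998: 39,524 tonnes at £1.50/tonne → £59286.00
November 18 – December 31, 1998: 41,644 tonnes at £1.48/tonne → £61633.12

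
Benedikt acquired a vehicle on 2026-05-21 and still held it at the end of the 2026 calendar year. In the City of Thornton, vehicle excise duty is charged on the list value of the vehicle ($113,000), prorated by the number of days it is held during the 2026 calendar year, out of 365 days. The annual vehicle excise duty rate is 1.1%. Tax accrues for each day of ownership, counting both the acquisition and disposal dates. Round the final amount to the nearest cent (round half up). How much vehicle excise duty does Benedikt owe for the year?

Days held (2026-05-21 to 2026-12-31): 225 out of 365
Tax = $113,000 × 1.1% × 225/365 = $766.2329

$766.23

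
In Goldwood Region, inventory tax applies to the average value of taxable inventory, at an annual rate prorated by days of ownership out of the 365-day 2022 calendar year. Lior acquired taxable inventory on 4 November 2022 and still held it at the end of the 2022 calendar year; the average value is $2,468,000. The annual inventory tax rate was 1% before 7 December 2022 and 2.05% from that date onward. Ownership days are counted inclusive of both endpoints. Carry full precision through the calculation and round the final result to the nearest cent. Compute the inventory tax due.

$5,696.68

4 November – 6 December 2022: 33 days at 1% → $2,468,000 × 1% × 33/365 = $2,231.3425
7 December – 31 December 2022: 25 days at 2.05% → $2,468,000 × 2.05% × 25/365 = $3,465.3425
Total = $5,696.6849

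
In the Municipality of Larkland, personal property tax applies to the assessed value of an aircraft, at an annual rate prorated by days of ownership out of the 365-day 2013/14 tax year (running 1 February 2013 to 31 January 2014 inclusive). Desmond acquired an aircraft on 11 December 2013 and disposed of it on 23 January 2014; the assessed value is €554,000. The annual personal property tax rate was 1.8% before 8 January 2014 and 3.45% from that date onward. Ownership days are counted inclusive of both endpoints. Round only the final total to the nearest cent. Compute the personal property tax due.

€1,602.81

11 December 2013 – 7 January 2014: 28 days at 1.8% → €554,000 × 1.8% × 28/365 = €764.9753
8 January – 23 January 2014: 16 days at 3.45% → €554,000 × 3.45% × 16/365 = €837.8301
Total = €1,602.8055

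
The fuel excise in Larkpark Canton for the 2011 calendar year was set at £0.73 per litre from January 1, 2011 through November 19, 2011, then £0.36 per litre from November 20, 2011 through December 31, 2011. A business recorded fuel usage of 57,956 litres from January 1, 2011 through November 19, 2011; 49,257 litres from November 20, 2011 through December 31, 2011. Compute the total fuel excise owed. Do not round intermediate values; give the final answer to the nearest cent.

January 1 – November 19, 2011: 57,956 litres at £0.73/litre → £42,307.88
November 20 – December 31, 2011: 49,257 litres at £0.36/litre → £17,732.52

£60,040.40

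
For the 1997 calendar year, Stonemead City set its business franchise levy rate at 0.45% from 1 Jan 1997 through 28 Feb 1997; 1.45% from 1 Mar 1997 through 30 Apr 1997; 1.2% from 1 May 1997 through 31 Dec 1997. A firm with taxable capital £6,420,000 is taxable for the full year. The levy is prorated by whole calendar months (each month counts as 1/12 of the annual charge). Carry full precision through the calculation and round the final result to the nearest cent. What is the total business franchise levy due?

1 Jan – 28 Feb 1997: 2 months at 0.45% → £6,420,000 × 0.45% × 2/12 = £4,815.0000
1 Mar – 30 Apr 1997: 2 months at 1.45% → £6,420,000 × 1.45% × 2/12 = £15,515.0000
1 May – 31 Dec 1997: 8 months at 1.2% → £6,420,000 × 1.2% × 8/12 = £51,360.0000
Total = £71,690.0000

£71,690.00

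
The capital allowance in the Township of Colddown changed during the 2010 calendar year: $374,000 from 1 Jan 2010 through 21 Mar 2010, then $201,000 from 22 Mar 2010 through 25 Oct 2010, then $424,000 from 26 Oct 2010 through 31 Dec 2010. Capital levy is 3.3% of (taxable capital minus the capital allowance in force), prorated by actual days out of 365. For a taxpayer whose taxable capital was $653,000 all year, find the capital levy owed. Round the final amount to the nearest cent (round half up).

$12,313.88

1 Jan – 21 Mar 2010: 80 days, exemption $374,000 → ($653,000 − $374,000) × 3.3% × 80/365 = $2,017.9726
22 Mar – 25 Oct 2010: 218 days, exemption $201,000 → ($653,000 − $201,000) × 3.3% × 218/365 = $8,908.7342
26 Oct – 31 Dec 2010: 67 days, exemption $424,000 → ($653,000 − $424,000) × 3.3% × 67/365 = $1,387.1753
Total = $12,313.8822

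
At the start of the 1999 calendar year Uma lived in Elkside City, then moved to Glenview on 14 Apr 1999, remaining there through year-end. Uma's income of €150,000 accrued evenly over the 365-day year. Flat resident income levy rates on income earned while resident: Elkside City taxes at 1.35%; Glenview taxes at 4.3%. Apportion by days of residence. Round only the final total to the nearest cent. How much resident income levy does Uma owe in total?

Elkside City, 1 Jan – 13 Apr 1999: 103 days → €150,000 × 1.35% × 103/365 = €571.4384
Glenview, 14 Apr – 31 Dec 1999: 262 days → €150,000 × 4.3% × 262/365 = €4,629.8630
Total = €5,201.3014

€5,201.30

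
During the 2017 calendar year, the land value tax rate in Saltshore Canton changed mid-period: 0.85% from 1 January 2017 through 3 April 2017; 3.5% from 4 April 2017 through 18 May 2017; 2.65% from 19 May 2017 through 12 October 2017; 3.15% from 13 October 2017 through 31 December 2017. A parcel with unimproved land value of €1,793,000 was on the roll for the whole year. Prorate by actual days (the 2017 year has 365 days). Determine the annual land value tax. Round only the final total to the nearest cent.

1 January – 3 April 2017: 93 days at 0.85% → €1,793,000 × 0.85% × 93/365 = €3,883.1959
4 April – 18 May 2017: 45 days at 3.5% → €1,793,000 × 3.5% × 45/365 = €7,736.9178
19 May – 12 October 2017: 147 days at 2.65% → €1,793,000 × 2.65% × 147/365 = €19,135.9767
13 October – 31 December 2017: 80 days at 3.15% → €1,793,000 × 3.15% × 80/365 = €12,379.0685
Total = €43,135.1589

€43,135.16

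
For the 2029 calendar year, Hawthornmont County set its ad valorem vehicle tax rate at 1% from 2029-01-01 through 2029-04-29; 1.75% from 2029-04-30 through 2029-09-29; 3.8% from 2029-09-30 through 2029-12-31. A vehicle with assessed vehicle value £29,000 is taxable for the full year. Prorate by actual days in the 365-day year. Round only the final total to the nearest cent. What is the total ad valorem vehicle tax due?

£588.06

2029-01-01 to 2029-04-29: 119 days at 1% → £29,000 × 1% × 119/365 = £94.5479
2029-04-30 to 2029-09-29: 153 days at 1.75% → £29,000 × 1.75% × 153/365 = £212.7329
2029-09-30 to 2029-12-31: 93 days at 3.8% → £29,000 × 3.8% × 93/365 = £280.7836
Total = £588.0644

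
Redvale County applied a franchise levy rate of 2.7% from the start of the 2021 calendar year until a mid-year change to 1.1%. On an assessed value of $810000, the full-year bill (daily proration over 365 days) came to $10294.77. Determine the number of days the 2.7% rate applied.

39 days

Let d = days at the first rate; then 365 − d days at the second rate.
$810000 × [2.7%·d + 1.1%·(365−d)] / 365 = $10294.77
Solving gives d = 39, so the new rate took effect on 9 February 2021.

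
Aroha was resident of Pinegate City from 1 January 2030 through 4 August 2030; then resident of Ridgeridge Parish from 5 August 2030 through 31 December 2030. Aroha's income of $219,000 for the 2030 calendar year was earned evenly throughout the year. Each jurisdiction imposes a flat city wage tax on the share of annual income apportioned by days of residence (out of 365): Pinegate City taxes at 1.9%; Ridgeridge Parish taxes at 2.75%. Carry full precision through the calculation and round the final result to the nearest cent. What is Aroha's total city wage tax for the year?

Pinegate City, 1 January – 4 August 2030: 216 days → $219,000 × 1.9% × 216/365 = $2,462.4000
Ridgeridge Parish, 5 August – 31 December 2030: 149 days → $219,000 × 2.75% × 149/365 = $2,458.5000
Total = $4,920.9000

$4,920.90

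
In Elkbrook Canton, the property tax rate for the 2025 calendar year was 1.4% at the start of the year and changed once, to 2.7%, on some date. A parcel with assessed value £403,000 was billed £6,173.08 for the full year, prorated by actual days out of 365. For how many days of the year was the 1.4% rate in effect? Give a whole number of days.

328 days

Let d = days at the first rate; then 365 − d days at the second rate.
£403,000 × [1.4%·d + 2.7%·(365−d)] / 365 = £6,173.08
Solving gives d = 328, so the new rate took effect on November 25, 2025.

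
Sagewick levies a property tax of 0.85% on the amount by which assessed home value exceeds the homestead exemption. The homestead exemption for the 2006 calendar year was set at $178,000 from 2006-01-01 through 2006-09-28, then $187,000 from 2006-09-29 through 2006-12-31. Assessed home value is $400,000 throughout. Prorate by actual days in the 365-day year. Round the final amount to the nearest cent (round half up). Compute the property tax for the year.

$1,867.30

2006-01-01 to 2006-09-28: 271 days, exemption $178,000 → ($400,000 − $178,000) × 0.85% × 271/365 = $1,401.0329
2006-09-29 to 2006-12-31: 94 days, exemption $187,000 → ($400,000 − $187,000) × 0.85% × 94/365 = $466.2658
Total = $1,867.2986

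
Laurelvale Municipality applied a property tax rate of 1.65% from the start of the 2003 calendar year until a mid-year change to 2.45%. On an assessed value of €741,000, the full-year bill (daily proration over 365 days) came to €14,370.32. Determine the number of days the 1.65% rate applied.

233 days

Let d = days at the first rate; then 365 − d days at the second rate.
€741,000 × [1.65%·d + 2.45%·(365−d)] / 365 = €14,370.32
Solving gives d = 233, so the new rate took effect on 22 Aug 2003.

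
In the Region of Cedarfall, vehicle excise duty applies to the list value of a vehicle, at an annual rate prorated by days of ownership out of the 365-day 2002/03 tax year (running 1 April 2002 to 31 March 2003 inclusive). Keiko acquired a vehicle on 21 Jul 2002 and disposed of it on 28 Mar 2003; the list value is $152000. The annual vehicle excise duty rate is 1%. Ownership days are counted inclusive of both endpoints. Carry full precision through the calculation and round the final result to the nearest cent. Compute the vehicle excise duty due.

Days held (21 Jul 2002 – 28 Mar 2003): 251 out of 365
Tax = $152000 × 1% × 251/365 = $1045.2603

$1045.26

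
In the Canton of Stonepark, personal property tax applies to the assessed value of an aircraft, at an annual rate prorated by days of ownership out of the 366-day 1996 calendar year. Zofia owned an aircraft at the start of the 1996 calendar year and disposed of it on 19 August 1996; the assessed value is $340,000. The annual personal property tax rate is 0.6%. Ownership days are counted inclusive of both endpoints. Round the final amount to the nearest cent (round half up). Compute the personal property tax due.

$1,293.11

Days held (1 January – 19 August 1996): 232 out of 366
Tax = $340,000 × 0.6% × 232/366 = $1,293.1148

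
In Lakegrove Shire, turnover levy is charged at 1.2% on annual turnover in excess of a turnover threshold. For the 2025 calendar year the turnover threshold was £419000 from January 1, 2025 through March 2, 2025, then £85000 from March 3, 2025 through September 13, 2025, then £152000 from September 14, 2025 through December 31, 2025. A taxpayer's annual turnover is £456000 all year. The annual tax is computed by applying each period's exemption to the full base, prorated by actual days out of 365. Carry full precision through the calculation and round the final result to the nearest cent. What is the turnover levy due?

January 1 – March 2, 2025: 61 days, exemption £419000 → (£456000 − £419000) × 1.2% × 61/365 = £74.2027
March 3 – September 13, 2025: 195 days, exemption £85000 → (£456000 − £85000) × 1.2% × 195/365 = £2378.4658
September 14 – December 31, 2025: 109 days, exemption £152000 → (£456000 − £152000) × 1.2% × 109/365 = £1089.4027
Total = £3542.0712

£3542.07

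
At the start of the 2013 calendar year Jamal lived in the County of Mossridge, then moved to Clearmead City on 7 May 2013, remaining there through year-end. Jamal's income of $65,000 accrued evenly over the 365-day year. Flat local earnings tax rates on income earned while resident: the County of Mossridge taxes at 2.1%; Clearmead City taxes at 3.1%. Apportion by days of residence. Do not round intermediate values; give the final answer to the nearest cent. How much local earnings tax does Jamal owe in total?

$1,790.62

The County of Mossridge, 1 January – 6 May 2013: 126 days → $65,000 × 2.1% × 126/365 = $471.2055
Clearmead City, 7 May – 31 December 2013: 239 days → $65,000 × 3.1% × 239/365 = $1,319.4110
Total = $1,790.6164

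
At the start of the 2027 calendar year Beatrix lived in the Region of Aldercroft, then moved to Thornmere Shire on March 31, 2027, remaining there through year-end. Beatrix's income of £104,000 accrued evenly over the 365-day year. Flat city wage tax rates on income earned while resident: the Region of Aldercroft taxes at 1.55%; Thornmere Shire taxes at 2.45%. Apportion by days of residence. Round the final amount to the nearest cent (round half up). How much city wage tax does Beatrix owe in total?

£2,319.77

The Region of Aldercroft, January 1 – March 30, 2027: 89 days → £104,000 × 1.55% × 89/365 = £393.0630
Thornmere Shire, March 31 – December 31, 2027: 276 days → £104,000 × 2.45% × 276/365 = £1,926.7068
Total = £2,319.7699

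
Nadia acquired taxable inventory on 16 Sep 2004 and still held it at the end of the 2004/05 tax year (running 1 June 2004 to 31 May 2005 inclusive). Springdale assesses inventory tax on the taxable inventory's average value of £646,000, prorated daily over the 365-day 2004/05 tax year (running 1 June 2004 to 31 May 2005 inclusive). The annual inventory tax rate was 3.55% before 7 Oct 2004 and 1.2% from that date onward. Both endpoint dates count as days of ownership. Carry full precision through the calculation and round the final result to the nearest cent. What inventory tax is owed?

£6,352.92

16 Sep – 6 Oct 2004: 21 days at 3.55% → £646,000 × 3.55% × 21/365 = £1,319.4329
7 Oct 2004 – 31 May 2005: 237 days at 1.2% → £646,000 × 1.2% × 237/365 = £5,033.4904
Total = £6,352.9233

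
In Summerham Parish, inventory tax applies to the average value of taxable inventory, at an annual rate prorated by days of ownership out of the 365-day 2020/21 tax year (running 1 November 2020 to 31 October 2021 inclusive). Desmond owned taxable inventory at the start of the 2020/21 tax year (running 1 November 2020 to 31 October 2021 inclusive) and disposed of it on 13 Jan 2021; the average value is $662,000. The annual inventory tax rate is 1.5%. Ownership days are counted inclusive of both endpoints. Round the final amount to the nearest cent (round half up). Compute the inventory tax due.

$2,013.21

Days held (1 Nov 2020 – 13 Jan 2021): 74 out of 365
Tax = $662,000 × 1.5% × 74/365 = $2,013.2055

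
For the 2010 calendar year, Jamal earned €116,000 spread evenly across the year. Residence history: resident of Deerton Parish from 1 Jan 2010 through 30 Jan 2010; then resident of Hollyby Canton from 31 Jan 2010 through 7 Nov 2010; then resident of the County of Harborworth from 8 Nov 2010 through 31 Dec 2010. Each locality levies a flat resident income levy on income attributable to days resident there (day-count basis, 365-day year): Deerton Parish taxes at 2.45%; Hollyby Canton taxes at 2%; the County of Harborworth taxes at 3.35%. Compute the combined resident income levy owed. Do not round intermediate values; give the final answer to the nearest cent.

Deerton Parish, 1 Jan – 30 Jan 2010: 30 days → €116,000 × 2.45% × 30/365 = €233.5890
Hollyby Canton, 31 Jan – 7 Nov 2010: 281 days → €116,000 × 2% × 281/365 = €1,786.0822
The County of Harborworth, 8 Nov – 31 Dec 2010: 54 days → €116,000 × 3.35% × 54/365 = €574.9151
Total = €2,594.5863

€2,594.59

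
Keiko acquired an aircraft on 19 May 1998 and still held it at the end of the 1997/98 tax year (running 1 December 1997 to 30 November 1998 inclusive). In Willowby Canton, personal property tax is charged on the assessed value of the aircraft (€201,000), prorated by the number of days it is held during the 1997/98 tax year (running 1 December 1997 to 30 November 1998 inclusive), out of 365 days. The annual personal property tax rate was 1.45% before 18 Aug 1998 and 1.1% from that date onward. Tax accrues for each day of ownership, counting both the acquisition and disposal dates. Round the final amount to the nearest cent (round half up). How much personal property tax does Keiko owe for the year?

€1,362.67

19 May – 17 Aug 1998: 91 days at 1.45% → €201,000 × 1.45% × 91/365 = €726.6288
18 Aug – 30 Nov 1998: 105 days at 1.1% → €201,000 × 1.1% × 105/365 = €636.0411
Total = €1,362.6699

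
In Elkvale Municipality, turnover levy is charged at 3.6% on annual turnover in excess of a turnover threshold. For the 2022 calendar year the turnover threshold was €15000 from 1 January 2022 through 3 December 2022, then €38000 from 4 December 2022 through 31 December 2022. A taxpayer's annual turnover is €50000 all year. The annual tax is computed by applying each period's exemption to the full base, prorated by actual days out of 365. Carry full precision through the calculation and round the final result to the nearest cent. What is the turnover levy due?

€1196.48

1 January – 3 December 2022: 337 days, exemption €15000 → (€50000 − €15000) × 3.6% × 337/365 = €1163.3425
4 December – 31 December 2022: 28 days, exemption €38000 → (€50000 − €38000) × 3.6% × 28/365 = €33.1397
Total = €1196.4822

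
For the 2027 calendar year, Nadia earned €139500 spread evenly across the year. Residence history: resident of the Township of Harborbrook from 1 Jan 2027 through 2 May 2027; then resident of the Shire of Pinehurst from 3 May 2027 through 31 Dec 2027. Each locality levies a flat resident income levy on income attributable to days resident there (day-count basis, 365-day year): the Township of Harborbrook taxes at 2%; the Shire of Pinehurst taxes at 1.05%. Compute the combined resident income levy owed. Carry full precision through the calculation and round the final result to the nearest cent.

€1907.71

The Township of Harborbrook, 1 Jan – 2 May 2027: 122 days → €139500 × 2% × 122/365 = €932.5479
The Shire of Pinehurst, 3 May – 31 Dec 2027: 243 days → €139500 × 1.05% × 243/365 = €975.1623
Total = €1907.7103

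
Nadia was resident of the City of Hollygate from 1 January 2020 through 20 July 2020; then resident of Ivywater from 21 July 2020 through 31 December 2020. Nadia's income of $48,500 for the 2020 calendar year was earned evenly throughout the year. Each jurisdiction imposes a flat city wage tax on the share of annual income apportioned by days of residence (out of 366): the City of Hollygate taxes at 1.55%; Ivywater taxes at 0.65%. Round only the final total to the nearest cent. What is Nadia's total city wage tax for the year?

The City of Hollygate, 1 January – 20 July 2020: 202 days → $48,500 × 1.55% × 202/366 = $414.9003
Ivywater, 21 July – 31 December 2020: 164 days → $48,500 × 0.65% × 164/366 = $141.2596
Total = $556.1598

$556.16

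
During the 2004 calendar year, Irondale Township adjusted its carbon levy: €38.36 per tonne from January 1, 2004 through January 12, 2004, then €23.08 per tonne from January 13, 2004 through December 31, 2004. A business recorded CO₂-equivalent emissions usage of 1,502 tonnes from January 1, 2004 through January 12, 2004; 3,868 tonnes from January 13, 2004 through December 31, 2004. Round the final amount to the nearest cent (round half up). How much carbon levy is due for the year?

January 1 – January 12, 2004: 1,502 tonnes at €38.36/tonne → €57616.72
January 13 – December 31, 2004: 3,868 tonnes at €23.08/tonne → €89273.44

€146890.16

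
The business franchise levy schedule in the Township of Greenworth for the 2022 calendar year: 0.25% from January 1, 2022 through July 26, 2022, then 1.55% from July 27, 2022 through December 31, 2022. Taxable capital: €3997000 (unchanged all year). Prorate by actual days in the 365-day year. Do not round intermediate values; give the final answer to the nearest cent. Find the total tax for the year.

January 1 – July 26, 2022: 207 days at 0.25% → €3997000 × 0.25% × 207/365 = €5666.9795
July 27 – December 31, 2022: 158 days at 1.55% → €3997000 × 1.55% × 158/365 = €26818.2274
Total = €32485.2068

€32485.21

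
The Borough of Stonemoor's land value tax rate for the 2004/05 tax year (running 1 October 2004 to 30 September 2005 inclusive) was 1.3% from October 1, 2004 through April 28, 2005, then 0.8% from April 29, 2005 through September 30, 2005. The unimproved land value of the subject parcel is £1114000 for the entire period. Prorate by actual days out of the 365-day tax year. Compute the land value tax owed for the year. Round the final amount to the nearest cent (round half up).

October 1, 2004 – April 28, 2005: 210 days at 1.3% → £1114000 × 1.3% × 210/365 = £8332.1096
April 29 – September 30, 2005: 155 days at 0.8% → £1114000 × 0.8% × 155/365 = £3784.5479
Total = £12116.6575

£12116.66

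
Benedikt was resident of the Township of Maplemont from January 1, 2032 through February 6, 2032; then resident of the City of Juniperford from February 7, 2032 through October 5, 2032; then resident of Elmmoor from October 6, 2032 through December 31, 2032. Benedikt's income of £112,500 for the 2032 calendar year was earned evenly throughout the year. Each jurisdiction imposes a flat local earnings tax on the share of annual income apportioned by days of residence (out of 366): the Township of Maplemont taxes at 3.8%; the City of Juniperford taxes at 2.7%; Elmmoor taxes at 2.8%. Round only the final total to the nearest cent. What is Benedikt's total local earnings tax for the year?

£3,189.34

The Township of Maplemont, January 1 – February 6, 2032: 37 days → £112,500 × 3.8% × 37/366 = £432.1721
The City of Juniperford, February 7 – October 5, 2032: 242 days → £112,500 × 2.7% × 242/366 = £2,008.4016
Elmmoor, October 6 – December 31, 2032: 87 days → £112,500 × 2.8% × 87/366 = £748.7705
Total = £3,189.3443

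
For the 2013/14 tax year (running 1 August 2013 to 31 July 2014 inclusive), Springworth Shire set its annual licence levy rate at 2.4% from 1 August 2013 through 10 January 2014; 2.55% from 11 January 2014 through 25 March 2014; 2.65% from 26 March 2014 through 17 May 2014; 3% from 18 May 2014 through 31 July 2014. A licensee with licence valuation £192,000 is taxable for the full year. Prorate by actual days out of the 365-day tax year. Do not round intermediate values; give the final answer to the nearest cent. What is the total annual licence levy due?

1 August 2013 – 10 January 2014: 163 days at 2.4% → £192,000 × 2.4% × 163/365 = £2,057.8192
11 January – 25 March 2014: 74 days at 2.55% → £192,000 × 2.55% × 74/365 = £992.6137
26 March – 17 May 2014: 53 days at 2.65% → £192,000 × 2.65% × 53/365 = £738.8055
18 May – 31 July 2014: 75 days at 3% → £192,000 × 3% × 75/365 = £1,183.5616
Total = £4,972.8000

£4,972.80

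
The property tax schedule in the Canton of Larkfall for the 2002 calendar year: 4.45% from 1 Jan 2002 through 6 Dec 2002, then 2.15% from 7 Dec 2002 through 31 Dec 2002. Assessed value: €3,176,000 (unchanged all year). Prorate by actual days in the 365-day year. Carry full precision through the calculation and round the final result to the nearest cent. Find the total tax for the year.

1 Jan – 6 Dec 2002: 340 days at 4.45% → €3,176,000 × 4.45% × 340/365 = €131,651.7260
7 Dec – 31 Dec 2002: 25 days at 2.15% → €3,176,000 × 2.15% × 25/365 = €4,676.9863
Total = €136,328.7123

€136,328.71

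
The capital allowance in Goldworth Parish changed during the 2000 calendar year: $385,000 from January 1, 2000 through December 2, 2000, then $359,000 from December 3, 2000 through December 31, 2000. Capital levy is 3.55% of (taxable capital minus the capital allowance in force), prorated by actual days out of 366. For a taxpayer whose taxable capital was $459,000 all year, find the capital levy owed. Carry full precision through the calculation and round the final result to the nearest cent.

January 1 – December 2, 2000: 337 days, exemption $385,000 → ($459,000 − $385,000) × 3.55% × 337/366 = $2,418.8497
December 3 – December 31, 2000: 29 days, exemption $359,000 → ($459,000 − $359,000) × 3.55% × 29/366 = $281.2842
Total = $2,700.1339

$2,700.13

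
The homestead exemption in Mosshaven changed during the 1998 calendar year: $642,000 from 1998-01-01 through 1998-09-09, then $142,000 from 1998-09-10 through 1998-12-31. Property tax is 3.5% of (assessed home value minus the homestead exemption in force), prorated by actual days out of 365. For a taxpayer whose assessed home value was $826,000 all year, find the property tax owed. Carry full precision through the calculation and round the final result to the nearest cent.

$11,857.81

1998-01-01 to 1998-09-09: 252 days, exemption $642,000 → ($826,000 − $642,000) × 3.5% × 252/365 = $4,446.2466
1998-09-10 to 1998-12-31: 113 days, exemption $142,000 → ($826,000 − $142,000) × 3.5% × 113/365 = $7,411.5616
Total = $11,857.8082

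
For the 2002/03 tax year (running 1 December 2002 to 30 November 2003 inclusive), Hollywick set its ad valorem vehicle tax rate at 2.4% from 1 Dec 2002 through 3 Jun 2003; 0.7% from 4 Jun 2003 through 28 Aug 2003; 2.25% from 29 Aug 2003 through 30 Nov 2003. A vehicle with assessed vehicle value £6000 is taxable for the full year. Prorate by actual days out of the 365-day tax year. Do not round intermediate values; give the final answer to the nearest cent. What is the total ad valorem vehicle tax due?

£117.65

1 Dec 2002 – 3 Jun 2003: 185 days at 2.4% → £6000 × 2.4% × 185/365 = £72.9863
4 Jun – 28 Aug 2003: 86 days at 0.7% → £6000 × 0.7% × 86/365 = £9.8959
29 Aug – 30 Nov 2003: 94 days at 2.25% → £6000 × 2.25% × 94/365 = £34.7671
Total = £117.6493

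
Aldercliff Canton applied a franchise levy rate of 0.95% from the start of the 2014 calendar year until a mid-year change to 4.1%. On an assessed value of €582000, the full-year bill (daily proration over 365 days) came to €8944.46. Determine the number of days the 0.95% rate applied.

297 days

Let d = days at the first rate; then 365 − d days at the second rate.
€582000 × [0.95%·d + 4.1%·(365−d)] / 365 = €8944.46
Solving gives d = 297, so the new rate took effect on October 25, 2014.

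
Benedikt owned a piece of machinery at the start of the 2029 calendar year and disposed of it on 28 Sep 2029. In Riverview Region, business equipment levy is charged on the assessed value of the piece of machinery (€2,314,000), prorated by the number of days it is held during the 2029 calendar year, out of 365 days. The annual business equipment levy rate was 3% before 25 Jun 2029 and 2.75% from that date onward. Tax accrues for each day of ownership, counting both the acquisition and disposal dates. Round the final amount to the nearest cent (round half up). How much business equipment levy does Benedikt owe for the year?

1 Jan – 24 Jun 2029: 175 days at 3% → €2,314,000 × 3% × 175/365 = €33,283.5616
25 Jun – 28 Sep 2029: 96 days at 2.75% → €2,314,000 × 2.75% × 96/365 = €16,736.8767
Total = €50,020.4384

€50,020.44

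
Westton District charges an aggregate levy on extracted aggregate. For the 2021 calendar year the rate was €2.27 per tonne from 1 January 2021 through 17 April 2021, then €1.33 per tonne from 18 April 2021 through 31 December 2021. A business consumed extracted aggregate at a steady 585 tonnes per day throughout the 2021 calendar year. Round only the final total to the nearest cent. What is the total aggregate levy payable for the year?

1 January – 17 April 2021: 107 days × 585 tonnes/day = 62,595 tonnes at €2.27/tonne → €142,090.65
18 April – 31 December 2021: 258 days × 585 tonnes/day = 150,930 tonnes at €1.33/tonne → €200,736.90

€342,827.55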